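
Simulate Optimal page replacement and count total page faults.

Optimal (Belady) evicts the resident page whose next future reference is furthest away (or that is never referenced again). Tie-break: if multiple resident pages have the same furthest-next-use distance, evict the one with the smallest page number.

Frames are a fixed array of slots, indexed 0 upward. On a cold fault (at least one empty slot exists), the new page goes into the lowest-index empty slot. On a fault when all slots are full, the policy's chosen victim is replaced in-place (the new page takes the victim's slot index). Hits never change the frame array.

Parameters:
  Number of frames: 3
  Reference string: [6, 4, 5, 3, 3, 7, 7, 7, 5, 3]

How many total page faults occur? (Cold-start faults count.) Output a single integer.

Answer: 5

Derivation:
Step 0: ref 6 → FAULT, frames=[6,-,-]
Step 1: ref 4 → FAULT, frames=[6,4,-]
Step 2: ref 5 → FAULT, frames=[6,4,5]
Step 3: ref 3 → FAULT (evict 4), frames=[6,3,5]
Step 4: ref 3 → HIT, frames=[6,3,5]
Step 5: ref 7 → FAULT (evict 6), frames=[7,3,5]
Step 6: ref 7 → HIT, frames=[7,3,5]
Step 7: ref 7 → HIT, frames=[7,3,5]
Step 8: ref 5 → HIT, frames=[7,3,5]
Step 9: ref 3 → HIT, frames=[7,3,5]
Total faults: 5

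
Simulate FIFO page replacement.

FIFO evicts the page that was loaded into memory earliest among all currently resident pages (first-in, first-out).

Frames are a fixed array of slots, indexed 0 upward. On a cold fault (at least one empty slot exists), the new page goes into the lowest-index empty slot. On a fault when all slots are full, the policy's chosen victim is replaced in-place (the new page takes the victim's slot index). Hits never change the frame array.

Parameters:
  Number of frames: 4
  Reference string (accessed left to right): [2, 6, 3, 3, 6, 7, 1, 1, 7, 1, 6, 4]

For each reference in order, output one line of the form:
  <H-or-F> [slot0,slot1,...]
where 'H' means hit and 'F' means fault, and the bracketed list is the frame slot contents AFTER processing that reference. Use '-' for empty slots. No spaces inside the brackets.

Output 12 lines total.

F [2,-,-,-]
F [2,6,-,-]
F [2,6,3,-]
H [2,6,3,-]
H [2,6,3,-]
F [2,6,3,7]
F [1,6,3,7]
H [1,6,3,7]
H [1,6,3,7]
H [1,6,3,7]
H [1,6,3,7]
F [1,4,3,7]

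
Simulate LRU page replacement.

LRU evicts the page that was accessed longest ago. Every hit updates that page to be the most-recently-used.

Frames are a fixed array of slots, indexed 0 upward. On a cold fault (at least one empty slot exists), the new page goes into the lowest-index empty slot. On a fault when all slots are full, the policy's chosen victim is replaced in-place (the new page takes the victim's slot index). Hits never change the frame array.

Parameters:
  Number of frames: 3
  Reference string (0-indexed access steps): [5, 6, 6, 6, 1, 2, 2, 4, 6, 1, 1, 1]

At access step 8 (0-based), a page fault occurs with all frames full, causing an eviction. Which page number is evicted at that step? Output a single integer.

Step 0: ref 5 -> FAULT, frames=[5,-,-]
Step 1: ref 6 -> FAULT, frames=[5,6,-]
Step 2: ref 6 -> HIT, frames=[5,6,-]
Step 3: ref 6 -> HIT, frames=[5,6,-]
Step 4: ref 1 -> FAULT, frames=[5,6,1]
Step 5: ref 2 -> FAULT, evict 5, frames=[2,6,1]
Step 6: ref 2 -> HIT, frames=[2,6,1]
Step 7: ref 4 -> FAULT, evict 6, frames=[2,4,1]
Step 8: ref 6 -> FAULT, evict 1, frames=[2,4,6]
At step 8: evicted page 1

Answer: 1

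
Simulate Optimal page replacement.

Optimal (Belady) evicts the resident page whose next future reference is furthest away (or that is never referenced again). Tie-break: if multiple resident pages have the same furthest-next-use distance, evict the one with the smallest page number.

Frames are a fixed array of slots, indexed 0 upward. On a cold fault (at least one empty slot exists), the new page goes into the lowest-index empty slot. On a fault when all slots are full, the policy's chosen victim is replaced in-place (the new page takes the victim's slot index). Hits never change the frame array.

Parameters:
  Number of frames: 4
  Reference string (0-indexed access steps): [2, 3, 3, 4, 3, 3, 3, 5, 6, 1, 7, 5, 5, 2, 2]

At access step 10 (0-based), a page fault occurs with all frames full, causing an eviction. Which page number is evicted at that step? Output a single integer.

Answer: 1

Derivation:
Step 0: ref 2 -> FAULT, frames=[2,-,-,-]
Step 1: ref 3 -> FAULT, frames=[2,3,-,-]
Step 2: ref 3 -> HIT, frames=[2,3,-,-]
Step 3: ref 4 -> FAULT, frames=[2,3,4,-]
Step 4: ref 3 -> HIT, frames=[2,3,4,-]
Step 5: ref 3 -> HIT, frames=[2,3,4,-]
Step 6: ref 3 -> HIT, frames=[2,3,4,-]
Step 7: ref 5 -> FAULT, frames=[2,3,4,5]
Step 8: ref 6 -> FAULT, evict 3, frames=[2,6,4,5]
Step 9: ref 1 -> FAULT, evict 4, frames=[2,6,1,5]
Step 10: ref 7 -> FAULT, evict 1, frames=[2,6,7,5]
At step 10: evicted page 1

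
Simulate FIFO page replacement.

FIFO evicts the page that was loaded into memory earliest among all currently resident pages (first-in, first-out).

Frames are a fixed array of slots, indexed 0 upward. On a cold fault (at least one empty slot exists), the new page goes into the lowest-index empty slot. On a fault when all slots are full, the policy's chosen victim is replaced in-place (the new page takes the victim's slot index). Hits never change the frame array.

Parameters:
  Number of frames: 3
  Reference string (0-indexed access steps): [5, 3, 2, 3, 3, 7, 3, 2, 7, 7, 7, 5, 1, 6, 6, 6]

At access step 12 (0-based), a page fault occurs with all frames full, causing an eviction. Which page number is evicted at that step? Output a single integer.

Answer: 2

Derivation:
Step 0: ref 5 -> FAULT, frames=[5,-,-]
Step 1: ref 3 -> FAULT, frames=[5,3,-]
Step 2: ref 2 -> FAULT, frames=[5,3,2]
Step 3: ref 3 -> HIT, frames=[5,3,2]
Step 4: ref 3 -> HIT, frames=[5,3,2]
Step 5: ref 7 -> FAULT, evict 5, frames=[7,3,2]
Step 6: ref 3 -> HIT, frames=[7,3,2]
Step 7: ref 2 -> HIT, frames=[7,3,2]
Step 8: ref 7 -> HIT, frames=[7,3,2]
Step 9: ref 7 -> HIT, frames=[7,3,2]
Step 10: ref 7 -> HIT, frames=[7,3,2]
Step 11: ref 5 -> FAULT, evict 3, frames=[7,5,2]
Step 12: ref 1 -> FAULT, evict 2, frames=[7,5,1]
At step 12: evicted page 2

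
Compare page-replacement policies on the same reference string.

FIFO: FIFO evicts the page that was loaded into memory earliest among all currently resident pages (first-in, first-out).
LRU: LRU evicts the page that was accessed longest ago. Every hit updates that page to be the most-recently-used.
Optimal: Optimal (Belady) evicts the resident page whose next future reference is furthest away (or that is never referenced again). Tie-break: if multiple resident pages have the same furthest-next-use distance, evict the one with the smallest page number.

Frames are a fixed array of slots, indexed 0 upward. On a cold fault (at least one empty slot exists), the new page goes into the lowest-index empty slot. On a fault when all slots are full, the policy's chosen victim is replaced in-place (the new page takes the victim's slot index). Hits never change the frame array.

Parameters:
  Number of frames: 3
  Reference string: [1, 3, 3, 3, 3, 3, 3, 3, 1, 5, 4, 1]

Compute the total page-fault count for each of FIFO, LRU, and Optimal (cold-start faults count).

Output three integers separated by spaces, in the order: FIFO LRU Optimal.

Answer: 5 4 4

Derivation:
--- FIFO ---
  step 0: ref 1 -> FAULT, frames=[1,-,-] (faults so far: 1)
  step 1: ref 3 -> FAULT, frames=[1,3,-] (faults so far: 2)
  step 2: ref 3 -> HIT, frames=[1,3,-] (faults so far: 2)
  step 3: ref 3 -> HIT, frames=[1,3,-] (faults so far: 2)
  step 4: ref 3 -> HIT, frames=[1,3,-] (faults so far: 2)
  step 5: ref 3 -> HIT, frames=[1,3,-] (faults so far: 2)
  step 6: ref 3 -> HIT, frames=[1,3,-] (faults so far: 2)
  step 7: ref 3 -> HIT, frames=[1,3,-] (faults so far: 2)
  step 8: ref 1 -> HIT, frames=[1,3,-] (faults so far: 2)
  step 9: ref 5 -> FAULT, frames=[1,3,5] (faults so far: 3)
  step 10: ref 4 -> FAULT, evict 1, frames=[4,3,5] (faults so far: 4)
  step 11: ref 1 -> FAULT, evict 3, frames=[4,1,5] (faults so far: 5)
  FIFO total faults: 5
--- LRU ---
  step 0: ref 1 -> FAULT, frames=[1,-,-] (faults so far: 1)
  step 1: ref 3 -> FAULT, frames=[1,3,-] (faults so far: 2)
  step 2: ref 3 -> HIT, frames=[1,3,-] (faults so far: 2)
  step 3: ref 3 -> HIT, frames=[1,3,-] (faults so far: 2)
  step 4: ref 3 -> HIT, frames=[1,3,-] (faults so far: 2)
  step 5: ref 3 -> HIT, frames=[1,3,-] (faults so far: 2)
  step 6: ref 3 -> HIT, frames=[1,3,-] (faults so far: 2)
  step 7: ref 3 -> HIT, frames=[1,3,-] (faults so far: 2)
  step 8: ref 1 -> HIT, frames=[1,3,-] (faults so far: 2)
  step 9: ref 5 -> FAULT, frames=[1,3,5] (faults so far: 3)
  step 10: ref 4 -> FAULT, evict 3, frames=[1,4,5] (faults so far: 4)
  step 11: ref 1 -> HIT, frames=[1,4,5] (faults so far: 4)
  LRU total faults: 4
--- Optimal ---
  step 0: ref 1 -> FAULT, frames=[1,-,-] (faults so far: 1)
  step 1: ref 3 -> FAULT, frames=[1,3,-] (faults so far: 2)
  step 2: ref 3 -> HIT, frames=[1,3,-] (faults so far: 2)
  step 3: ref 3 -> HIT, frames=[1,3,-] (faults so far: 2)
  step 4: ref 3 -> HIT, frames=[1,3,-] (faults so far: 2)
  step 5: ref 3 -> HIT, frames=[1,3,-] (faults so far: 2)
  step 6: ref 3 -> HIT, frames=[1,3,-] (faults so far: 2)
  step 7: ref 3 -> HIT, frames=[1,3,-] (faults so far: 2)
  step 8: ref 1 -> HIT, frames=[1,3,-] (faults so far: 2)
  step 9: ref 5 -> FAULT, frames=[1,3,5] (faults so far: 3)
  step 10: ref 4 -> FAULT, evict 3, frames=[1,4,5] (faults so far: 4)
  step 11: ref 1 -> HIT, frames=[1,4,5] (faults so far: 4)
  Optimal total faults: 4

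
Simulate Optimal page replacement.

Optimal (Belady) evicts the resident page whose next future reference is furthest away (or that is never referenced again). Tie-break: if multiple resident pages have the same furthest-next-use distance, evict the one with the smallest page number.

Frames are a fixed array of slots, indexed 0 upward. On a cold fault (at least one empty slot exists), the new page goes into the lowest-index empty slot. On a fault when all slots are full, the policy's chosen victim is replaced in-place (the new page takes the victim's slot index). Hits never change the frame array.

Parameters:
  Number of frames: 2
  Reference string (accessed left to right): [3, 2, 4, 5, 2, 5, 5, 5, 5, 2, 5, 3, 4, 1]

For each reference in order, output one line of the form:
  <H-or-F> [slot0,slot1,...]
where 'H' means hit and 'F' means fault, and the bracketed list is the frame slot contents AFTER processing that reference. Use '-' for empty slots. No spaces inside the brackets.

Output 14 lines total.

F [3,-]
F [3,2]
F [4,2]
F [5,2]
H [5,2]
H [5,2]
H [5,2]
H [5,2]
H [5,2]
H [5,2]
H [5,2]
F [5,3]
F [5,4]
F [5,1]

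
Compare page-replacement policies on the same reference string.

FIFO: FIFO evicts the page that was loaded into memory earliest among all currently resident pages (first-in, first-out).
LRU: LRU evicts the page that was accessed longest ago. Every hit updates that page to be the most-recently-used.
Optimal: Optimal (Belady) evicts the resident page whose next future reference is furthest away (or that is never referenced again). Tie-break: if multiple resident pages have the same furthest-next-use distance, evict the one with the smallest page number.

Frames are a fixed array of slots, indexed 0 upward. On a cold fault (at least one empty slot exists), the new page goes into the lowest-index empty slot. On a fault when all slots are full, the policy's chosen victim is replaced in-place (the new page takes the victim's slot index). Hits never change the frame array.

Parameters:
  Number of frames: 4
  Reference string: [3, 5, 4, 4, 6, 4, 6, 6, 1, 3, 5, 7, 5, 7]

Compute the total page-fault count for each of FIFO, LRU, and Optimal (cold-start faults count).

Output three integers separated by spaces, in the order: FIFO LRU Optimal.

Answer: 8 8 6

Derivation:
--- FIFO ---
  step 0: ref 3 -> FAULT, frames=[3,-,-,-] (faults so far: 1)
  step 1: ref 5 -> FAULT, frames=[3,5,-,-] (faults so far: 2)
  step 2: ref 4 -> FAULT, frames=[3,5,4,-] (faults so far: 3)
  step 3: ref 4 -> HIT, frames=[3,5,4,-] (faults so far: 3)
  step 4: ref 6 -> FAULT, frames=[3,5,4,6] (faults so far: 4)
  step 5: ref 4 -> HIT, frames=[3,5,4,6] (faults so far: 4)
  step 6: ref 6 -> HIT, frames=[3,5,4,6] (faults so far: 4)
  step 7: ref 6 -> HIT, frames=[3,5,4,6] (faults so far: 4)
  step 8: ref 1 -> FAULT, evict 3, frames=[1,5,4,6] (faults so far: 5)
  step 9: ref 3 -> FAULT, evict 5, frames=[1,3,4,6] (faults so far: 6)
  step 10: ref 5 -> FAULT, evict 4, frames=[1,3,5,6] (faults so far: 7)
  step 11: ref 7 -> FAULT, evict 6, frames=[1,3,5,7] (faults so far: 8)
  step 12: ref 5 -> HIT, frames=[1,3,5,7] (faults so far: 8)
  step 13: ref 7 -> HIT, frames=[1,3,5,7] (faults so far: 8)
  FIFO total faults: 8
--- LRU ---
  step 0: ref 3 -> FAULT, frames=[3,-,-,-] (faults so far: 1)
  step 1: ref 5 -> FAULT, frames=[3,5,-,-] (faults so far: 2)
  step 2: ref 4 -> FAULT, frames=[3,5,4,-] (faults so far: 3)
  step 3: ref 4 -> HIT, frames=[3,5,4,-] (faults so far: 3)
  step 4: ref 6 -> FAULT, frames=[3,5,4,6] (faults so far: 4)
  step 5: ref 4 -> HIT, frames=[3,5,4,6] (faults so far: 4)
  step 6: ref 6 -> HIT, frames=[3,5,4,6] (faults so far: 4)
  step 7: ref 6 -> HIT, frames=[3,5,4,6] (faults so far: 4)
  step 8: ref 1 -> FAULT, evict 3, frames=[1,5,4,6] (faults so far: 5)
  step 9: ref 3 -> FAULT, evict 5, frames=[1,3,4,6] (faults so far: 6)
  step 10: ref 5 -> FAULT, evict 4, frames=[1,3,5,6] (faults so far: 7)
  step 11: ref 7 -> FAULT, evict 6, frames=[1,3,5,7] (faults so far: 8)
  step 12: ref 5 -> HIT, frames=[1,3,5,7] (faults so far: 8)
  step 13: ref 7 -> HIT, frames=[1,3,5,7] (faults so far: 8)
  LRU total faults: 8
--- Optimal ---
  step 0: ref 3 -> FAULT, frames=[3,-,-,-] (faults so far: 1)
  step 1: ref 5 -> FAULT, frames=[3,5,-,-] (faults so far: 2)
  step 2: ref 4 -> FAULT, frames=[3,5,4,-] (faults so far: 3)
  step 3: ref 4 -> HIT, frames=[3,5,4,-] (faults so far: 3)
  step 4: ref 6 -> FAULT, frames=[3,5,4,6] (faults so far: 4)
  step 5: ref 4 -> HIT, frames=[3,5,4,6] (faults so far: 4)
  step 6: ref 6 -> HIT, frames=[3,5,4,6] (faults so far: 4)
  step 7: ref 6 -> HIT, frames=[3,5,4,6] (faults so far: 4)
  step 8: ref 1 -> FAULT, evict 4, frames=[3,5,1,6] (faults so far: 5)
  step 9: ref 3 -> HIT, frames=[3,5,1,6] (faults so far: 5)
  step 10: ref 5 -> HIT, frames=[3,5,1,6] (faults so far: 5)
  step 11: ref 7 -> FAULT, evict 1, frames=[3,5,7,6] (faults so far: 6)
  step 12: ref 5 -> HIT, frames=[3,5,7,6] (faults so far: 6)
  step 13: ref 7 -> HIT, frames=[3,5,7,6] (faults so far: 6)
  Optimal total faults: 6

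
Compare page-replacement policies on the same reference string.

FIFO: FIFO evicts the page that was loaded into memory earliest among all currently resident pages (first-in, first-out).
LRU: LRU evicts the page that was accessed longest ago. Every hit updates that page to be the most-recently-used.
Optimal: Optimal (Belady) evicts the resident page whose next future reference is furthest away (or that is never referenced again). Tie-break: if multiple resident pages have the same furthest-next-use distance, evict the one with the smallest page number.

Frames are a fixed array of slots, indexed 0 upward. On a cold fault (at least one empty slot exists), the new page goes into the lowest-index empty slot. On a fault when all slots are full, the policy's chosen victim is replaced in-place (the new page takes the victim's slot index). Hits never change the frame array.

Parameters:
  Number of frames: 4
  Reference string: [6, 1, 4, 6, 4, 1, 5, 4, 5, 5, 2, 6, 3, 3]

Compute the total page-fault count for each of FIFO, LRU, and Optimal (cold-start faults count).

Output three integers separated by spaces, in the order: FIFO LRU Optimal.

Answer: 7 7 6

Derivation:
--- FIFO ---
  step 0: ref 6 -> FAULT, frames=[6,-,-,-] (faults so far: 1)
  step 1: ref 1 -> FAULT, frames=[6,1,-,-] (faults so far: 2)
  step 2: ref 4 -> FAULT, frames=[6,1,4,-] (faults so far: 3)
  step 3: ref 6 -> HIT, frames=[6,1,4,-] (faults so far: 3)
  step 4: ref 4 -> HIT, frames=[6,1,4,-] (faults so far: 3)
  step 5: ref 1 -> HIT, frames=[6,1,4,-] (faults so far: 3)
  step 6: ref 5 -> FAULT, frames=[6,1,4,5] (faults so far: 4)
  step 7: ref 4 -> HIT, frames=[6,1,4,5] (faults so far: 4)
  step 8: ref 5 -> HIT, frames=[6,1,4,5] (faults so far: 4)
  step 9: ref 5 -> HIT, frames=[6,1,4,5] (faults so far: 4)
  step 10: ref 2 -> FAULT, evict 6, frames=[2,1,4,5] (faults so far: 5)
  step 11: ref 6 -> FAULT, evict 1, frames=[2,6,4,5] (faults so far: 6)
  step 12: ref 3 -> FAULT, evict 4, frames=[2,6,3,5] (faults so far: 7)
  step 13: ref 3 -> HIT, frames=[2,6,3,5] (faults so far: 7)
  FIFO total faults: 7
--- LRU ---
  step 0: ref 6 -> FAULT, frames=[6,-,-,-] (faults so far: 1)
  step 1: ref 1 -> FAULT, frames=[6,1,-,-] (faults so far: 2)
  step 2: ref 4 -> FAULT, frames=[6,1,4,-] (faults so far: 3)
  step 3: ref 6 -> HIT, frames=[6,1,4,-] (faults so far: 3)
  step 4: ref 4 -> HIT, frames=[6,1,4,-] (faults so far: 3)
  step 5: ref 1 -> HIT, frames=[6,1,4,-] (faults so far: 3)
  step 6: ref 5 -> FAULT, frames=[6,1,4,5] (faults so far: 4)
  step 7: ref 4 -> HIT, frames=[6,1,4,5] (faults so far: 4)
  step 8: ref 5 -> HIT, frames=[6,1,4,5] (faults so far: 4)
  step 9: ref 5 -> HIT, frames=[6,1,4,5] (faults so far: 4)
  step 10: ref 2 -> FAULT, evict 6, frames=[2,1,4,5] (faults so far: 5)
  step 11: ref 6 -> FAULT, evict 1, frames=[2,6,4,5] (faults so far: 6)
  step 12: ref 3 -> FAULT, evict 4, frames=[2,6,3,5] (faults so far: 7)
  step 13: ref 3 -> HIT, frames=[2,6,3,5] (faults so far: 7)
  LRU total faults: 7
--- Optimal ---
  step 0: ref 6 -> FAULT, frames=[6,-,-,-] (faults so far: 1)
  step 1: ref 1 -> FAULT, frames=[6,1,-,-] (faults so far: 2)
  step 2: ref 4 -> FAULT, frames=[6,1,4,-] (faults so far: 3)
  step 3: ref 6 -> HIT, frames=[6,1,4,-] (faults so far: 3)
  step 4: ref 4 -> HIT, frames=[6,1,4,-] (faults so far: 3)
  step 5: ref 1 -> HIT, frames=[6,1,4,-] (faults so far: 3)
  step 6: ref 5 -> FAULT, frames=[6,1,4,5] (faults so far: 4)
  step 7: ref 4 -> HIT, frames=[6,1,4,5] (faults so far: 4)
  step 8: ref 5 -> HIT, frames=[6,1,4,5] (faults so far: 4)
  step 9: ref 5 -> HIT, frames=[6,1,4,5] (faults so far: 4)
  step 10: ref 2 -> FAULT, evict 1, frames=[6,2,4,5] (faults so far: 5)
  step 11: ref 6 -> HIT, frames=[6,2,4,5] (faults so far: 5)
  step 12: ref 3 -> FAULT, evict 2, frames=[6,3,4,5] (faults so far: 6)
  step 13: ref 3 -> HIT, frames=[6,3,4,5] (faults so far: 6)
  Optimal total faults: 6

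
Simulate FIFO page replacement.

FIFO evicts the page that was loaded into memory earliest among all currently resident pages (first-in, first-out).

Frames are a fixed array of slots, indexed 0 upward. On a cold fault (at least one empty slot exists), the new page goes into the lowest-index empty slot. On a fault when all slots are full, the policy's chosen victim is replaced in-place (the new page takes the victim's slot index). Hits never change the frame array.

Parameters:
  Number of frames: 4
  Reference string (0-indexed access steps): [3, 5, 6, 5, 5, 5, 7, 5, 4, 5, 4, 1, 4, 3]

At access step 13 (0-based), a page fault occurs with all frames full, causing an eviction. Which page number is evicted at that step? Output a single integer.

Answer: 6

Derivation:
Step 0: ref 3 -> FAULT, frames=[3,-,-,-]
Step 1: ref 5 -> FAULT, frames=[3,5,-,-]
Step 2: ref 6 -> FAULT, frames=[3,5,6,-]
Step 3: ref 5 -> HIT, frames=[3,5,6,-]
Step 4: ref 5 -> HIT, frames=[3,5,6,-]
Step 5: ref 5 -> HIT, frames=[3,5,6,-]
Step 6: ref 7 -> FAULT, frames=[3,5,6,7]
Step 7: ref 5 -> HIT, frames=[3,5,6,7]
Step 8: ref 4 -> FAULT, evict 3, frames=[4,5,6,7]
Step 9: ref 5 -> HIT, frames=[4,5,6,7]
Step 10: ref 4 -> HIT, frames=[4,5,6,7]
Step 11: ref 1 -> FAULT, evict 5, frames=[4,1,6,7]
Step 12: ref 4 -> HIT, frames=[4,1,6,7]
Step 13: ref 3 -> FAULT, evict 6, frames=[4,1,3,7]
At step 13: evicted page 6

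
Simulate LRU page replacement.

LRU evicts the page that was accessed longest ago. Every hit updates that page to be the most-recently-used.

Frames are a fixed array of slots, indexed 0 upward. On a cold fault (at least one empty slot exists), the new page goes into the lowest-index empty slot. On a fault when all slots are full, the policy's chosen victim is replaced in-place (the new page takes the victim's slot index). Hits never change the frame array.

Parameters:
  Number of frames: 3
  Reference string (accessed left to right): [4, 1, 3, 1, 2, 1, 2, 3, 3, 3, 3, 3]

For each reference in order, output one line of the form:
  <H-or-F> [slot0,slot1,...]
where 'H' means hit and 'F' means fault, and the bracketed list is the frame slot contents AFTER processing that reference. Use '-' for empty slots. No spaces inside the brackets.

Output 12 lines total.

F [4,-,-]
F [4,1,-]
F [4,1,3]
H [4,1,3]
F [2,1,3]
H [2,1,3]
H [2,1,3]
H [2,1,3]
H [2,1,3]
H [2,1,3]
H [2,1,3]
H [2,1,3]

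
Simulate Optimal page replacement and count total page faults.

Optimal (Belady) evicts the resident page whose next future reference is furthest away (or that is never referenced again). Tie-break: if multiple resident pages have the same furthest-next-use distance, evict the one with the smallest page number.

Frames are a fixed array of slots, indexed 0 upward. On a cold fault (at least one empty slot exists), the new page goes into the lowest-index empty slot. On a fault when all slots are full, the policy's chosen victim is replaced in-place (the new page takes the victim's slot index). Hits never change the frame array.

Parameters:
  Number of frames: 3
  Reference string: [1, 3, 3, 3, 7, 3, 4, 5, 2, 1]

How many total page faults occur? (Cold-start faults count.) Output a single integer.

Answer: 6

Derivation:
Step 0: ref 1 → FAULT, frames=[1,-,-]
Step 1: ref 3 → FAULT, frames=[1,3,-]
Step 2: ref 3 → HIT, frames=[1,3,-]
Step 3: ref 3 → HIT, frames=[1,3,-]
Step 4: ref 7 → FAULT, frames=[1,3,7]
Step 5: ref 3 → HIT, frames=[1,3,7]
Step 6: ref 4 → FAULT (evict 3), frames=[1,4,7]
Step 7: ref 5 → FAULT (evict 4), frames=[1,5,7]
Step 8: ref 2 → FAULT (evict 5), frames=[1,2,7]
Step 9: ref 1 → HIT, frames=[1,2,7]
Total faults: 6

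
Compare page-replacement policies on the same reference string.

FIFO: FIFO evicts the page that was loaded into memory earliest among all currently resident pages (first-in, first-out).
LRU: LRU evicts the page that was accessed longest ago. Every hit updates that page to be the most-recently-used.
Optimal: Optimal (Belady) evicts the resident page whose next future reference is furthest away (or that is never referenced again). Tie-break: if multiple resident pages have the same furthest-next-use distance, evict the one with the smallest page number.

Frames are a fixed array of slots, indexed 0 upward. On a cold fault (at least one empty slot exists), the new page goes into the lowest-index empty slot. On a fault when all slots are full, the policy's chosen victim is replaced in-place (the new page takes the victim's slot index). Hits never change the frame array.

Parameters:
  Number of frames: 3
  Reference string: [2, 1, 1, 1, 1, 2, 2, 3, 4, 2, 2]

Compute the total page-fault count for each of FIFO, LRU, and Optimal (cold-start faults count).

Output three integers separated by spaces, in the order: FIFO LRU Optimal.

--- FIFO ---
  step 0: ref 2 -> FAULT, frames=[2,-,-] (faults so far: 1)
  step 1: ref 1 -> FAULT, frames=[2,1,-] (faults so far: 2)
  step 2: ref 1 -> HIT, frames=[2,1,-] (faults so far: 2)
  step 3: ref 1 -> HIT, frames=[2,1,-] (faults so far: 2)
  step 4: ref 1 -> HIT, frames=[2,1,-] (faults so far: 2)
  step 5: ref 2 -> HIT, frames=[2,1,-] (faults so far: 2)
  step 6: ref 2 -> HIT, frames=[2,1,-] (faults so far: 2)
  step 7: ref 3 -> FAULT, frames=[2,1,3] (faults so far: 3)
  step 8: ref 4 -> FAULT, evict 2, frames=[4,1,3] (faults so far: 4)
  step 9: ref 2 -> FAULT, evict 1, frames=[4,2,3] (faults so far: 5)
  step 10: ref 2 -> HIT, frames=[4,2,3] (faults so far: 5)
  FIFO total faults: 5
--- LRU ---
  step 0: ref 2 -> FAULT, frames=[2,-,-] (faults so far: 1)
  step 1: ref 1 -> FAULT, frames=[2,1,-] (faults so far: 2)
  step 2: ref 1 -> HIT, frames=[2,1,-] (faults so far: 2)
  step 3: ref 1 -> HIT, frames=[2,1,-] (faults so far: 2)
  step 4: ref 1 -> HIT, frames=[2,1,-] (faults so far: 2)
  step 5: ref 2 -> HIT, frames=[2,1,-] (faults so far: 2)
  step 6: ref 2 -> HIT, frames=[2,1,-] (faults so far: 2)
  step 7: ref 3 -> FAULT, frames=[2,1,3] (faults so far: 3)
  step 8: ref 4 -> FAULT, evict 1, frames=[2,4,3] (faults so far: 4)
  step 9: ref 2 -> HIT, frames=[2,4,3] (faults so far: 4)
  step 10: ref 2 -> HIT, frames=[2,4,3] (faults so far: 4)
  LRU total faults: 4
--- Optimal ---
  step 0: ref 2 -> FAULT, frames=[2,-,-] (faults so far: 1)
  step 1: ref 1 -> FAULT, frames=[2,1,-] (faults so far: 2)
  step 2: ref 1 -> HIT, frames=[2,1,-] (faults so far: 2)
  step 3: ref 1 -> HIT, frames=[2,1,-] (faults so far: 2)
  step 4: ref 1 -> HIT, frames=[2,1,-] (faults so far: 2)
  step 5: ref 2 -> HIT, frames=[2,1,-] (faults so far: 2)
  step 6: ref 2 -> HIT, frames=[2,1,-] (faults so far: 2)
  step 7: ref 3 -> FAULT, frames=[2,1,3] (faults so far: 3)
  step 8: ref 4 -> FAULT, evict 1, frames=[2,4,3] (faults so far: 4)
  step 9: ref 2 -> HIT, frames=[2,4,3] (faults so far: 4)
  step 10: ref 2 -> HIT, frames=[2,4,3] (faults so far: 4)
  Optimal total faults: 4

Answer: 5 4 4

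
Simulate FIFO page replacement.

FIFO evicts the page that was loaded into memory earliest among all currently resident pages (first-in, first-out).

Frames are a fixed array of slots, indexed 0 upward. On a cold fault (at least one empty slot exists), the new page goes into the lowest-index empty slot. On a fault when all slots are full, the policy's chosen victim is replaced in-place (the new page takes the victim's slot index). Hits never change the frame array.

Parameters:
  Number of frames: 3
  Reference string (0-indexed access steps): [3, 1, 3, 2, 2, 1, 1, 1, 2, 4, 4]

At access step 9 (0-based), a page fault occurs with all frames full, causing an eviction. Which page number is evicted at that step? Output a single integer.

Answer: 3

Derivation:
Step 0: ref 3 -> FAULT, frames=[3,-,-]
Step 1: ref 1 -> FAULT, frames=[3,1,-]
Step 2: ref 3 -> HIT, frames=[3,1,-]
Step 3: ref 2 -> FAULT, frames=[3,1,2]
Step 4: ref 2 -> HIT, frames=[3,1,2]
Step 5: ref 1 -> HIT, frames=[3,1,2]
Step 6: ref 1 -> HIT, frames=[3,1,2]
Step 7: ref 1 -> HIT, frames=[3,1,2]
Step 8: ref 2 -> HIT, frames=[3,1,2]
Step 9: ref 4 -> FAULT, evict 3, frames=[4,1,2]
At step 9: evicted page 3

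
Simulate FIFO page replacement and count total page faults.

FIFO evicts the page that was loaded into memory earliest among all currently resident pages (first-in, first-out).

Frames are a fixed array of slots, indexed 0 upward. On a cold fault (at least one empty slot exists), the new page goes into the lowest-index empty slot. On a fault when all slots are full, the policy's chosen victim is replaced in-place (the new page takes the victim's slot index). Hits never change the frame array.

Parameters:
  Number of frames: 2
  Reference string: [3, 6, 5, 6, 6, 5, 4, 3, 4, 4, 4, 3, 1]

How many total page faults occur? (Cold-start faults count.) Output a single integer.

Answer: 6

Derivation:
Step 0: ref 3 → FAULT, frames=[3,-]
Step 1: ref 6 → FAULT, frames=[3,6]
Step 2: ref 5 → FAULT (evict 3), frames=[5,6]
Step 3: ref 6 → HIT, frames=[5,6]
Step 4: ref 6 → HIT, frames=[5,6]
Step 5: ref 5 → HIT, frames=[5,6]
Step 6: ref 4 → FAULT (evict 6), frames=[5,4]
Step 7: ref 3 → FAULT (evict 5), frames=[3,4]
Step 8: ref 4 → HIT, frames=[3,4]
Step 9: ref 4 → HIT, frames=[3,4]
Step 10: ref 4 → HIT, frames=[3,4]
Step 11: ref 3 → HIT, frames=[3,4]
Step 12: ref 1 → FAULT (evict 4), frames=[3,1]
Total faults: 6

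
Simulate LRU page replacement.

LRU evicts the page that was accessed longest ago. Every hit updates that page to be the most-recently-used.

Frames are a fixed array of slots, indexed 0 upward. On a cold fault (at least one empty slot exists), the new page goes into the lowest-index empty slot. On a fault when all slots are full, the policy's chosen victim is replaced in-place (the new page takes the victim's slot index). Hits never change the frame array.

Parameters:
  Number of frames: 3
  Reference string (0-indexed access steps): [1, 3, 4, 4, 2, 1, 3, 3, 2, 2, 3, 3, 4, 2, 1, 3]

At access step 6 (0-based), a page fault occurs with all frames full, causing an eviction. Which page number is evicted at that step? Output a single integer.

Step 0: ref 1 -> FAULT, frames=[1,-,-]
Step 1: ref 3 -> FAULT, frames=[1,3,-]
Step 2: ref 4 -> FAULT, frames=[1,3,4]
Step 3: ref 4 -> HIT, frames=[1,3,4]
Step 4: ref 2 -> FAULT, evict 1, frames=[2,3,4]
Step 5: ref 1 -> FAULT, evict 3, frames=[2,1,4]
Step 6: ref 3 -> FAULT, evict 4, frames=[2,1,3]
At step 6: evicted page 4

Answer: 4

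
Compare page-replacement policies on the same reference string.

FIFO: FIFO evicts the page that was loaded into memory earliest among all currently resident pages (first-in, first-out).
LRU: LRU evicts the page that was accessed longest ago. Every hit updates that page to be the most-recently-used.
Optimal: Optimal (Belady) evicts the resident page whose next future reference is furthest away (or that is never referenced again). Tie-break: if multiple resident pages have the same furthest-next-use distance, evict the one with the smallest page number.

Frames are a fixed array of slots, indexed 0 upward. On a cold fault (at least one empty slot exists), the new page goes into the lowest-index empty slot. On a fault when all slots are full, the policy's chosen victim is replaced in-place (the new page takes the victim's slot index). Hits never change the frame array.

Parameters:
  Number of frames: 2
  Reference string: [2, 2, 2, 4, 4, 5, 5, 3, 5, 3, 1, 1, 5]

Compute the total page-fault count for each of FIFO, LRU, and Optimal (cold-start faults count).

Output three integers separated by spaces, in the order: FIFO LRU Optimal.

--- FIFO ---
  step 0: ref 2 -> FAULT, frames=[2,-] (faults so far: 1)
  step 1: ref 2 -> HIT, frames=[2,-] (faults so far: 1)
  step 2: ref 2 -> HIT, frames=[2,-] (faults so far: 1)
  step 3: ref 4 -> FAULT, frames=[2,4] (faults so far: 2)
  step 4: ref 4 -> HIT, frames=[2,4] (faults so far: 2)
  step 5: ref 5 -> FAULT, evict 2, frames=[5,4] (faults so far: 3)
  step 6: ref 5 -> HIT, frames=[5,4] (faults so far: 3)
  step 7: ref 3 -> FAULT, evict 4, frames=[5,3] (faults so far: 4)
  step 8: ref 5 -> HIT, frames=[5,3] (faults so far: 4)
  step 9: ref 3 -> HIT, frames=[5,3] (faults so far: 4)
  step 10: ref 1 -> FAULT, evict 5, frames=[1,3] (faults so far: 5)
  step 11: ref 1 -> HIT, frames=[1,3] (faults so far: 5)
  step 12: ref 5 -> FAULT, evict 3, frames=[1,5] (faults so far: 6)
  FIFO total faults: 6
--- LRU ---
  step 0: ref 2 -> FAULT, frames=[2,-] (faults so far: 1)
  step 1: ref 2 -> HIT, frames=[2,-] (faults so far: 1)
  step 2: ref 2 -> HIT, frames=[2,-] (faults so far: 1)
  step 3: ref 4 -> FAULT, frames=[2,4] (faults so far: 2)
  step 4: ref 4 -> HIT, frames=[2,4] (faults so far: 2)
  step 5: ref 5 -> FAULT, evict 2, frames=[5,4] (faults so far: 3)
  step 6: ref 5 -> HIT, frames=[5,4] (faults so far: 3)
  step 7: ref 3 -> FAULT, evict 4, frames=[5,3] (faults so far: 4)
  step 8: ref 5 -> HIT, frames=[5,3] (faults so far: 4)
  step 9: ref 3 -> HIT, frames=[5,3] (faults so far: 4)
  step 10: ref 1 -> FAULT, evict 5, frames=[1,3] (faults so far: 5)
  step 11: ref 1 -> HIT, frames=[1,3] (faults so far: 5)
  step 12: ref 5 -> FAULT, evict 3, frames=[1,5] (faults so far: 6)
  LRU total faults: 6
--- Optimal ---
  step 0: ref 2 -> FAULT, frames=[2,-] (faults so far: 1)
  step 1: ref 2 -> HIT, frames=[2,-] (faults so far: 1)
  step 2: ref 2 -> HIT, frames=[2,-] (faults so far: 1)
  step 3: ref 4 -> FAULT, frames=[2,4] (faults so far: 2)
  step 4: ref 4 -> HIT, frames=[2,4] (faults so far: 2)
  step 5: ref 5 -> FAULT, evict 2, frames=[5,4] (faults so far: 3)
  step 6: ref 5 -> HIT, frames=[5,4] (faults so far: 3)
  step 7: ref 3 -> FAULT, evict 4, frames=[5,3] (faults so far: 4)
  step 8: ref 5 -> HIT, frames=[5,3] (faults so far: 4)
  step 9: ref 3 -> HIT, frames=[5,3] (faults so far: 4)
  step 10: ref 1 -> FAULT, evict 3, frames=[5,1] (faults so far: 5)
  step 11: ref 1 -> HIT, frames=[5,1] (faults so far: 5)
  step 12: ref 5 -> HIT, frames=[5,1] (faults so far: 5)
  Optimal total faults: 5

Answer: 6 6 5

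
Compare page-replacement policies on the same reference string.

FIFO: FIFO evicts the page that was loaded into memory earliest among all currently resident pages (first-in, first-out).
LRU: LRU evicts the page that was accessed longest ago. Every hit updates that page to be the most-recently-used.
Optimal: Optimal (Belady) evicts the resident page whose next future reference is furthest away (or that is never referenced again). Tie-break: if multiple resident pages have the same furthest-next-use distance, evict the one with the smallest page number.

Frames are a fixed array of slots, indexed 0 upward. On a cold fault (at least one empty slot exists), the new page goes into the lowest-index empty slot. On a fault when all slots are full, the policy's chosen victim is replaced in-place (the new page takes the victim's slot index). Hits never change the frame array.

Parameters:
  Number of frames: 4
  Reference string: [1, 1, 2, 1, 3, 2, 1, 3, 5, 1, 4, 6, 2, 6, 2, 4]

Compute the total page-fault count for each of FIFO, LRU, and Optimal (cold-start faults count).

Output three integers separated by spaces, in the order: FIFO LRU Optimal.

--- FIFO ---
  step 0: ref 1 -> FAULT, frames=[1,-,-,-] (faults so far: 1)
  step 1: ref 1 -> HIT, frames=[1,-,-,-] (faults so far: 1)
  step 2: ref 2 -> FAULT, frames=[1,2,-,-] (faults so far: 2)
  step 3: ref 1 -> HIT, frames=[1,2,-,-] (faults so far: 2)
  step 4: ref 3 -> FAULT, frames=[1,2,3,-] (faults so far: 3)
  step 5: ref 2 -> HIT, frames=[1,2,3,-] (faults so far: 3)
  step 6: ref 1 -> HIT, frames=[1,2,3,-] (faults so far: 3)
  step 7: ref 3 -> HIT, frames=[1,2,3,-] (faults so far: 3)
  step 8: ref 5 -> FAULT, frames=[1,2,3,5] (faults so far: 4)
  step 9: ref 1 -> HIT, frames=[1,2,3,5] (faults so far: 4)
  step 10: ref 4 -> FAULT, evict 1, frames=[4,2,3,5] (faults so far: 5)
  step 11: ref 6 -> FAULT, evict 2, frames=[4,6,3,5] (faults so far: 6)
  step 12: ref 2 -> FAULT, evict 3, frames=[4,6,2,5] (faults so far: 7)
  step 13: ref 6 -> HIT, frames=[4,6,2,5] (faults so far: 7)
  step 14: ref 2 -> HIT, frames=[4,6,2,5] (faults so far: 7)
  step 15: ref 4 -> HIT, frames=[4,6,2,5] (faults so far: 7)
  FIFO total faults: 7
--- LRU ---
  step 0: ref 1 -> FAULT, frames=[1,-,-,-] (faults so far: 1)
  step 1: ref 1 -> HIT, frames=[1,-,-,-] (faults so far: 1)
  step 2: ref 2 -> FAULT, frames=[1,2,-,-] (faults so far: 2)
  step 3: ref 1 -> HIT, frames=[1,2,-,-] (faults so far: 2)
  step 4: ref 3 -> FAULT, frames=[1,2,3,-] (faults so far: 3)
  step 5: ref 2 -> HIT, frames=[1,2,3,-] (faults so far: 3)
  step 6: ref 1 -> HIT, frames=[1,2,3,-] (faults so far: 3)
  step 7: ref 3 -> HIT, frames=[1,2,3,-] (faults so far: 3)
  step 8: ref 5 -> FAULT, frames=[1,2,3,5] (faults so far: 4)
  step 9: ref 1 -> HIT, frames=[1,2,3,5] (faults so far: 4)
  step 10: ref 4 -> FAULT, evict 2, frames=[1,4,3,5] (faults so far: 5)
  step 11: ref 6 -> FAULT, evict 3, frames=[1,4,6,5] (faults so far: 6)
  step 12: ref 2 -> FAULT, evict 5, frames=[1,4,6,2] (faults so far: 7)
  step 13: ref 6 -> HIT, frames=[1,4,6,2] (faults so far: 7)
  step 14: ref 2 -> HIT, frames=[1,4,6,2] (faults so far: 7)
  step 15: ref 4 -> HIT, frames=[1,4,6,2] (faults so far: 7)
  LRU total faults: 7
--- Optimal ---
  step 0: ref 1 -> FAULT, frames=[1,-,-,-] (faults so far: 1)
  step 1: ref 1 -> HIT, frames=[1,-,-,-] (faults so far: 1)
  step 2: ref 2 -> FAULT, frames=[1,2,-,-] (faults so far: 2)
  step 3: ref 1 -> HIT, frames=[1,2,-,-] (faults so far: 2)
  step 4: ref 3 -> FAULT, frames=[1,2,3,-] (faults so far: 3)
  step 5: ref 2 -> HIT, frames=[1,2,3,-] (faults so far: 3)
  step 6: ref 1 -> HIT, frames=[1,2,3,-] (faults so far: 3)
  step 7: ref 3 -> HIT, frames=[1,2,3,-] (faults so far: 3)
  step 8: ref 5 -> FAULT, frames=[1,2,3,5] (faults so far: 4)
  step 9: ref 1 -> HIT, frames=[1,2,3,5] (faults so far: 4)
  step 10: ref 4 -> FAULT, evict 1, frames=[4,2,3,5] (faults so far: 5)
  step 11: ref 6 -> FAULT, evict 3, frames=[4,2,6,5] (faults so far: 6)
  step 12: ref 2 -> HIT, frames=[4,2,6,5] (faults so far: 6)
  step 13: ref 6 -> HIT, frames=[4,2,6,5] (faults so far: 6)
  step 14: ref 2 -> HIT, frames=[4,2,6,5] (faults so far: 6)
  step 15: ref 4 -> HIT, frames=[4,2,6,5] (faults so far: 6)
  Optimal total faults: 6

Answer: 7 7 6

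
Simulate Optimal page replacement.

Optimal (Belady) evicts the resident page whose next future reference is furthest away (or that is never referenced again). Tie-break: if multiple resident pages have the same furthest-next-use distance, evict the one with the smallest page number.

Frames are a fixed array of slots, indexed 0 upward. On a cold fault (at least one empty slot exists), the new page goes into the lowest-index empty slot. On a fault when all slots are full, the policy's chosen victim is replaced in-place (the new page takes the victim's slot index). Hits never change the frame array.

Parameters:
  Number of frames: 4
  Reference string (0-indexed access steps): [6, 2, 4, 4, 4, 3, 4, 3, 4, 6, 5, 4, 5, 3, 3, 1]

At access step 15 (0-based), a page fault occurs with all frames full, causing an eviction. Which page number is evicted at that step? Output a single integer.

Step 0: ref 6 -> FAULT, frames=[6,-,-,-]
Step 1: ref 2 -> FAULT, frames=[6,2,-,-]
Step 2: ref 4 -> FAULT, frames=[6,2,4,-]
Step 3: ref 4 -> HIT, frames=[6,2,4,-]
Step 4: ref 4 -> HIT, frames=[6,2,4,-]
Step 5: ref 3 -> FAULT, frames=[6,2,4,3]
Step 6: ref 4 -> HIT, frames=[6,2,4,3]
Step 7: ref 3 -> HIT, frames=[6,2,4,3]
Step 8: ref 4 -> HIT, frames=[6,2,4,3]
Step 9: ref 6 -> HIT, frames=[6,2,4,3]
Step 10: ref 5 -> FAULT, evict 2, frames=[6,5,4,3]
Step 11: ref 4 -> HIT, frames=[6,5,4,3]
Step 12: ref 5 -> HIT, frames=[6,5,4,3]
Step 13: ref 3 -> HIT, frames=[6,5,4,3]
Step 14: ref 3 -> HIT, frames=[6,5,4,3]
Step 15: ref 1 -> FAULT, evict 3, frames=[6,5,4,1]
At step 15: evicted page 3

Answer: 3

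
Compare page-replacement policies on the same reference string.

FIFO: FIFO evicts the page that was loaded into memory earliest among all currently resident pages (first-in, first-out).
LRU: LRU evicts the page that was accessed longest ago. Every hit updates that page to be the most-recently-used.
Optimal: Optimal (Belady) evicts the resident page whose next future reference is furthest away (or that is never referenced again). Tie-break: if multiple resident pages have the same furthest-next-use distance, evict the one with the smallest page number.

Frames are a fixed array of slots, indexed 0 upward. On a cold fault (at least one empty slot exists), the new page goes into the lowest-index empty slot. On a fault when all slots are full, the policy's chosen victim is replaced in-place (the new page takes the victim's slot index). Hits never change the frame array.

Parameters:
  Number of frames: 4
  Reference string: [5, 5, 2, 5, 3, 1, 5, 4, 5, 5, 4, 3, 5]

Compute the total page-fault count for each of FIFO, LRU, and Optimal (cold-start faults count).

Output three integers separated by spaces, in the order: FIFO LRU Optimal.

Answer: 6 5 5

Derivation:
--- FIFO ---
  step 0: ref 5 -> FAULT, frames=[5,-,-,-] (faults so far: 1)
  step 1: ref 5 -> HIT, frames=[5,-,-,-] (faults so far: 1)
  step 2: ref 2 -> FAULT, frames=[5,2,-,-] (faults so far: 2)
  step 3: ref 5 -> HIT, frames=[5,2,-,-] (faults so far: 2)
  step 4: ref 3 -> FAULT, frames=[5,2,3,-] (faults so far: 3)
  step 5: ref 1 -> FAULT, frames=[5,2,3,1] (faults so far: 4)
  step 6: ref 5 -> HIT, frames=[5,2,3,1] (faults so far: 4)
  step 7: ref 4 -> FAULT, evict 5, frames=[4,2,3,1] (faults so far: 5)
  step 8: ref 5 -> FAULT, evict 2, frames=[4,5,3,1] (faults so far: 6)
  step 9: ref 5 -> HIT, frames=[4,5,3,1] (faults so far: 6)
  step 10: ref 4 -> HIT, frames=[4,5,3,1] (faults so far: 6)
  step 11: ref 3 -> HIT, frames=[4,5,3,1] (faults so far: 6)
  step 12: ref 5 -> HIT, frames=[4,5,3,1] (faults so far: 6)
  FIFO total faults: 6
--- LRU ---
  step 0: ref 5 -> FAULT, frames=[5,-,-,-] (faults so far: 1)
  step 1: ref 5 -> HIT, frames=[5,-,-,-] (faults so far: 1)
  step 2: ref 2 -> FAULT, frames=[5,2,-,-] (faults so far: 2)
  step 3: ref 5 -> HIT, frames=[5,2,-,-] (faults so far: 2)
  step 4: ref 3 -> FAULT, frames=[5,2,3,-] (faults so far: 3)
  step 5: ref 1 -> FAULT, frames=[5,2,3,1] (faults so far: 4)
  step 6: ref 5 -> HIT, frames=[5,2,3,1] (faults so far: 4)
  step 7: ref 4 -> FAULT, evict 2, frames=[5,4,3,1] (faults so far: 5)
  step 8: ref 5 -> HIT, frames=[5,4,3,1] (faults so far: 5)
  step 9: ref 5 -> HIT, frames=[5,4,3,1] (faults so far: 5)
  step 10: ref 4 -> HIT, frames=[5,4,3,1] (faults so far: 5)
  step 11: ref 3 -> HIT, frames=[5,4,3,1] (faults so far: 5)
  step 12: ref 5 -> HIT, frames=[5,4,3,1] (faults so far: 5)
  LRU total faults: 5
--- Optimal ---
  step 0: ref 5 -> FAULT, frames=[5,-,-,-] (faults so far: 1)
  step 1: ref 5 -> HIT, frames=[5,-,-,-] (faults so far: 1)
  step 2: ref 2 -> FAULT, frames=[5,2,-,-] (faults so far: 2)
  step 3: ref 5 -> HIT, frames=[5,2,-,-] (faults so far: 2)
  step 4: ref 3 -> FAULT, frames=[5,2,3,-] (faults so far: 3)
  step 5: ref 1 -> FAULT, frames=[5,2,3,1] (faults so far: 4)
  step 6: ref 5 -> HIT, frames=[5,2,3,1] (faults so far: 4)
  step 7: ref 4 -> FAULT, evict 1, frames=[5,2,3,4] (faults so far: 5)
  step 8: ref 5 -> HIT, frames=[5,2,3,4] (faults so far: 5)
  step 9: ref 5 -> HIT, frames=[5,2,3,4] (faults so far: 5)
  step 10: ref 4 -> HIT, frames=[5,2,3,4] (faults so far: 5)
  step 11: ref 3 -> HIT, frames=[5,2,3,4] (faults so far: 5)
  step 12: ref 5 -> HIT, frames=[5,2,3,4] (faults so far: 5)
  Optimal total faults: 5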